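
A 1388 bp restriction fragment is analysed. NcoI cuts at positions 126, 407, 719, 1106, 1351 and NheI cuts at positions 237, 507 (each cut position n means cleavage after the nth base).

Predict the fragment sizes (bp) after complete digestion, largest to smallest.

387, 245, 212, 170, 126, 111, 100, 37 bp

Combined cut positions (sorted): 126, 237, 407, 507, 719, 1106, 1351.
Linear molecule, 7 cuts → 8 fragments:
  126 − 0 = 126 bp
  237 − 126 = 111 bp
  407 − 237 = 170 bp
  507 − 407 = 100 bp
  719 − 507 = 212 bp
  1106 − 719 = 387 bp
  1351 − 1106 = 245 bp
  1388 − 1351 = 37 bp
Sorted largest to smallest: 387, 245, 212, 170, 126, 111, 100, 37 bp.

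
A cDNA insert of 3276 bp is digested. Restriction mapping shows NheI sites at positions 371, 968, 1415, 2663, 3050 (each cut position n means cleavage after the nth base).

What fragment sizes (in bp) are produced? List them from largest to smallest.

1248, 597, 447, 387, 371, 226 bp

Linear molecule, 5 cuts → 6 fragments:
  371 − 0 = 371 bp
  968 − 371 = 597 bp
  1415 − 968 = 447 bp
  2663 − 1415 = 1248 bp
  3050 − 2663 = 387 bp
  3276 − 3050 = 226 bp
Sorted largest to smallest: 1248, 597, 447, 387, 371, 226 bp.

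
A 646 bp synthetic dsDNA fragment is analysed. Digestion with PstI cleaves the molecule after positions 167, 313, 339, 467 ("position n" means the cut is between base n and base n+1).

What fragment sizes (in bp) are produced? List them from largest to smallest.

179, 167, 146, 128, 26 bp

Linear molecule, 4 cuts → 5 fragments:
  167 − 0 = 167 bp
  313 − 167 = 146 bp
  339 − 313 = 26 bp
  467 − 339 = 128 bp
  646 − 467 = 179 bp
Sorted largest to smallest: 179, 167, 146, 128, 26 bp.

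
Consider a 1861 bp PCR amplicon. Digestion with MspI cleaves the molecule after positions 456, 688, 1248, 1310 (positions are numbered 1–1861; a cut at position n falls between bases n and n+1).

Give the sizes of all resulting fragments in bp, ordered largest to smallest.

560, 551, 456, 232, 62 bp

Linear molecule, 4 cuts → 5 fragments:
  456 − 0 = 456 bp
  688 − 456 = 232 bp
  1248 − 688 = 560 bp
  1310 − 1248 = 62 bp
  1861 − 1310 = 551 bp
Sorted largest to smallest: 560, 551, 456, 232, 62 bp.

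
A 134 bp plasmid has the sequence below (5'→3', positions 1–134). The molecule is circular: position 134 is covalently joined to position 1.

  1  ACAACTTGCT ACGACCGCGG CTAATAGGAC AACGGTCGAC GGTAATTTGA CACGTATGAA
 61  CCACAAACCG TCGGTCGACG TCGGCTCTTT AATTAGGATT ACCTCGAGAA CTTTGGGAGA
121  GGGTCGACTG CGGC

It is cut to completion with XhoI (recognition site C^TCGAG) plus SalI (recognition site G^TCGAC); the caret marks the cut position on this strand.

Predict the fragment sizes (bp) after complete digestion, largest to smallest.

46, 39, 29, 20 bp

The XhoI site (CTCGAG) starts at position 103.
XhoI cuts after the first base of each site, so after position 103.
SalI sites (GTCGAC) start at positions 35, 74, 123.
SalI cuts after the first base of each site, so after positions 35, 74, 123.
Combined cut positions: 35, 74, 103, 123.
Circular molecule, 4 cuts → 4 fragments:
  36–74 → 39 bp
  75–103 → 29 bp
  104–123 → 20 bp
  124–134 then 1–35 → 11 + 35 = 46 bp
Sorted largest to smallest: 46, 39, 29, 20 bp.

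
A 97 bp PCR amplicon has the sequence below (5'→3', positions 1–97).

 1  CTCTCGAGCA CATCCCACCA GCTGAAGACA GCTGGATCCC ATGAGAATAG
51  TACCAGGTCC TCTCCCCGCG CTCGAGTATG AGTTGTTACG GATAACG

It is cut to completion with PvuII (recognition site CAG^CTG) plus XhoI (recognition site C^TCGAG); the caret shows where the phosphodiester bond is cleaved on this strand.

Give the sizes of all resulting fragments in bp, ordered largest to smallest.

PvuII sites (CAGCTG) start at positions 19, 29.
PvuII cuts after base 3 of each site, so after positions 21, 31.
XhoI sites (CTCGAG) start at positions 3, 71.
XhoI cuts after the first base of each site, so after positions 3, 71.
Combined cut positions: 3, 21, 31, 71.
Linear molecule, 4 cuts → 5 fragments:
  1–3 → 3 bp
  4–21 → 18 bp
  22–31 → 10 bp
  32–71 → 40 bp
  72–97 → 26 bp
Sorted largest to smallest: 40, 26, 18, 10, 3 bp.

40, 26, 18, 10, 3 bp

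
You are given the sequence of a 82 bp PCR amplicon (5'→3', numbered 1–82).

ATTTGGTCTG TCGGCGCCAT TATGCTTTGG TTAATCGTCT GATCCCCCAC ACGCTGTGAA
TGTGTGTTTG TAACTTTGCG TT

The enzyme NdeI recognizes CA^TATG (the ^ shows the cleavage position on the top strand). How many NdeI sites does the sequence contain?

No occurrence of CATATG is present in the sequence.
NdeI does not cut: 0 sites.

0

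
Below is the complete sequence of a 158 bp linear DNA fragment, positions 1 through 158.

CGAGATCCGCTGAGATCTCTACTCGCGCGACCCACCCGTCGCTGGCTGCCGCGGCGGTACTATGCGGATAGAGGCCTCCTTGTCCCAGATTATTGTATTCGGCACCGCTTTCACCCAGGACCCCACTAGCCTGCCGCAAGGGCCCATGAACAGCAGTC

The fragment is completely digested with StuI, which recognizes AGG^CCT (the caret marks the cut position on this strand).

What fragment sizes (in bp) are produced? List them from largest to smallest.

84, 74 bp

The StuI site (AGGCCT) starts at position 72.
StuI cuts after base 3 of each site, so after position 74.
Linear molecule, 1 cut → 2 fragments:
  1–74 → 74 bp
  75–158 → 84 bp
Sorted largest to smallest: 84, 74 bp.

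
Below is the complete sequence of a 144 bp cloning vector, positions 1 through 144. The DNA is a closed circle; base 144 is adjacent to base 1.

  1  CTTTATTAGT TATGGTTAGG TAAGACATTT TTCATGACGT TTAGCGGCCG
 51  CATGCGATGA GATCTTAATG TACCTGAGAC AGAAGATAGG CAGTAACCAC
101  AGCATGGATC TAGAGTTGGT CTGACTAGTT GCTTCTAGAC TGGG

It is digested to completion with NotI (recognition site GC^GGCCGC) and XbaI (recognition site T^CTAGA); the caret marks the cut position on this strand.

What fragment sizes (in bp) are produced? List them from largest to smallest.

The NotI site (GCGGCCGC) starts at position 44.
NotI cuts after base 2 of each site, so after position 45.
XbaI sites (TCTAGA) start at positions 109, 134.
XbaI cuts after the first base of each site, so after positions 109, 134.
Combined cut positions: 45, 109, 134.
Circular molecule, 3 cuts → 3 fragments:
  46–109 → 64 bp
  110–134 → 25 bp
  135–144 then 1–45 → 10 + 45 = 55 bp
Sorted largest to smallest: 64, 55, 25 bp.

64, 55, 25 bp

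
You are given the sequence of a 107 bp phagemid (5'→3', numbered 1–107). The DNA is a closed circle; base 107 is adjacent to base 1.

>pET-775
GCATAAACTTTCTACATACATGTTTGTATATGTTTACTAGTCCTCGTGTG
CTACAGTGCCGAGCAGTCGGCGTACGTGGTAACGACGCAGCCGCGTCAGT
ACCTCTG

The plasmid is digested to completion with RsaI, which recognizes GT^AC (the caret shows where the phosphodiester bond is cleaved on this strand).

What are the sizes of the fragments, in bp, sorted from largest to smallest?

RsaI sites (GTAC) start at positions 72, 99.
RsaI cuts after base 2 of each site, so after positions 73, 100.
Circular molecule, 2 cuts → 2 fragments:
  74–100 → 27 bp
  101–107 then 1–73 → 7 + 73 = 80 bp
Sorted largest to smallest: 80, 27 bp.

80, 27 bp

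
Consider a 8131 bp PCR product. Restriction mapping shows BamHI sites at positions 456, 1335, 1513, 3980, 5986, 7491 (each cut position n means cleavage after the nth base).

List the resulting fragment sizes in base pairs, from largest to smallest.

2467, 2006, 1505, 879, 640, 456, 178 bp

Linear molecule, 6 cuts → 7 fragments:
  456 − 0 = 456 bp
  1335 − 456 = 879 bp
  1513 − 1335 = 178 bp
  3980 − 1513 = 2467 bp
  5986 − 3980 = 2006 bp
  7491 − 5986 = 1505 bp
  8131 − 7491 = 640 bp
Sorted largest to smallest: 2467, 2006, 1505, 879, 640, 456, 178 bp.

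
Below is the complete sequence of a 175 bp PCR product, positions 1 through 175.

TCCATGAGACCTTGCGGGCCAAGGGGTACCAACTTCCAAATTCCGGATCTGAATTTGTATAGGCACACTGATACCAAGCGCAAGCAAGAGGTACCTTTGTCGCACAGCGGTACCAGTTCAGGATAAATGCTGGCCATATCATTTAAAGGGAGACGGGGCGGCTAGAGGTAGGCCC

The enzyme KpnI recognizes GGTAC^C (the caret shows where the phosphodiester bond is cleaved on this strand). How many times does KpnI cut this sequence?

3

GGTACC occurs starting at positions 25, 90, 109.
KpnI cuts at 3 sites.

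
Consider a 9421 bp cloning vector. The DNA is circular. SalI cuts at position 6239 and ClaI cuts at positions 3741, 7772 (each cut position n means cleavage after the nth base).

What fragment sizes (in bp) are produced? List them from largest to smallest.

Combined cut positions (sorted): 3741, 6239, 7772.
Circular molecule, 3 cuts → 3 fragments:
  6239 − 3741 = 2498 bp
  7772 − 6239 = 1533 bp
  wrap: 9421 − 7772 + 3741 = 5390 bp
Sorted largest to smallest: 5390, 2498, 1533 bp.

5390, 2498, 1533 bp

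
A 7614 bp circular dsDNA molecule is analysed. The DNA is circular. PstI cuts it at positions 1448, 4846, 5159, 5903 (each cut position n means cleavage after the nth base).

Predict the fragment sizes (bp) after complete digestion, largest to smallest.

3398, 3159, 744, 313 bp

Circular molecule, 4 cuts → 4 fragments:
  4846 − 1448 = 3398 bp
  5159 − 4846 = 313 bp
  5903 − 5159 = 744 bp
  wrap: 7614 − 5903 + 1448 = 3159 bp
Sorted largest to smallest: 3398, 3159, 744, 313 bp.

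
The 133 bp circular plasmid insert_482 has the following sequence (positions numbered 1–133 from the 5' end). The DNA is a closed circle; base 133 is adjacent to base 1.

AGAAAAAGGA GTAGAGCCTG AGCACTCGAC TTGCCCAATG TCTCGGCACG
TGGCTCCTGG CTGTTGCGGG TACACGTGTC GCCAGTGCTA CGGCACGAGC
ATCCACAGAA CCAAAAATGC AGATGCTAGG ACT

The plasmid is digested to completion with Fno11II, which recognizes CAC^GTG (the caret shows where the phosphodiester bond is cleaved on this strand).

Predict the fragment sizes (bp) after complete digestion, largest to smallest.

107, 26 bp

Fno11II sites (CACGTG) start at positions 47, 73.
Fno11II cuts after base 3 of each site, so after positions 49, 75.
Circular molecule, 2 cuts → 2 fragments:
  50–75 → 26 bp
  76–133 then 1–49 → 58 + 49 = 107 bp
Sorted largest to smallest: 107, 26 bp.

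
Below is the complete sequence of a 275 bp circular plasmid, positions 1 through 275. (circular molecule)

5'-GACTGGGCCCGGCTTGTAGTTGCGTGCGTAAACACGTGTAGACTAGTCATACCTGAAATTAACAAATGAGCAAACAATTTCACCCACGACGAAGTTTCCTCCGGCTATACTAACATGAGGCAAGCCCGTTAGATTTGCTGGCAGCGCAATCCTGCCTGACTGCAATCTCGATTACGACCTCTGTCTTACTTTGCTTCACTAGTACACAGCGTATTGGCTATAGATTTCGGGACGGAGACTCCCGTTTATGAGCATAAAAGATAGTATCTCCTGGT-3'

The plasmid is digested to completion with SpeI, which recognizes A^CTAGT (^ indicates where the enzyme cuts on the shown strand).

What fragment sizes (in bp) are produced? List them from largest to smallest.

156, 119 bp

SpeI sites (ACTAGT) start at positions 42, 198.
SpeI cuts after the first base of each site, so after positions 42, 198.
Circular molecule, 2 cuts → 2 fragments:
  43–198 → 156 bp
  199–275 then 1–42 → 77 + 42 = 119 bp
Sorted largest to smallest: 156, 119 bp.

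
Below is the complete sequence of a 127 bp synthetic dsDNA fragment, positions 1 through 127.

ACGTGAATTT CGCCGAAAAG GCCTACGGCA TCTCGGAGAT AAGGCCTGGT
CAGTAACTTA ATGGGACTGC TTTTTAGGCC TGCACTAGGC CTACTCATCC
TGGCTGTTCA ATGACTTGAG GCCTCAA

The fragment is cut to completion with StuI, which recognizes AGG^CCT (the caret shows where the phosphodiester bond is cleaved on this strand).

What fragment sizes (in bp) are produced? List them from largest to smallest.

StuI sites (AGGCCT) start at positions 19, 42, 76, 87, 119.
StuI cuts after base 3 of each site, so after positions 21, 44, 78, 89, 121.
Linear molecule, 5 cuts → 6 fragments:
  1–21 → 21 bp
  22–44 → 23 bp
  45–78 → 34 bp
  79–89 → 11 bp
  90–121 → 32 bp
  122–127 → 6 bp
Sorted largest to smallest: 34, 32, 23, 21, 11, 6 bp.

34, 32, 23, 21, 11, 6 bp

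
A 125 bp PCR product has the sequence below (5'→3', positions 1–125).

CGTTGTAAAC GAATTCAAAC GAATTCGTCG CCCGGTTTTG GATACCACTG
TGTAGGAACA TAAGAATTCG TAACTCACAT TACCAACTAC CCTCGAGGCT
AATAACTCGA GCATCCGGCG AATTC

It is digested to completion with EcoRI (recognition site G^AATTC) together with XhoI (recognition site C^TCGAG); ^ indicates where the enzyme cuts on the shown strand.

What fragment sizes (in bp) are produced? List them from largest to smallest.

43, 28, 14, 14, 11, 10, 5 bp

EcoRI sites (GAATTC) start at positions 11, 21, 64, 120.
EcoRI cuts after the first base of each site, so after positions 11, 21, 64, 120.
XhoI sites (CTCGAG) start at positions 92, 106.
XhoI cuts after the first base of each site, so after positions 92, 106.
Combined cut positions: 11, 21, 64, 92, 106, 120.
Linear molecule, 6 cuts → 7 fragments:
  1–11 → 11 bp
  12–21 → 10 bp
  22–64 → 43 bp
  65–92 → 28 bp
  93–106 → 14 bp
  107–120 → 14 bp
  121–125 → 5 bp
Sorted largest to smallest: 43, 28, 14, 14, 11, 10, 5 bp.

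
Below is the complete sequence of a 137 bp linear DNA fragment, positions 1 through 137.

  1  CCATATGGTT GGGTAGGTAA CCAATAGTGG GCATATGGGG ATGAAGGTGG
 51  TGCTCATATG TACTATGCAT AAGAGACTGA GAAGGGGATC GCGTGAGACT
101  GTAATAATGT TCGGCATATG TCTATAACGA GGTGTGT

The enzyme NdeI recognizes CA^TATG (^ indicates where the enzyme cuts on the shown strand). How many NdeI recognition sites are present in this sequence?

4

CATATG occurs starting at positions 2, 32, 55, 115.
NdeI cuts at 4 sites.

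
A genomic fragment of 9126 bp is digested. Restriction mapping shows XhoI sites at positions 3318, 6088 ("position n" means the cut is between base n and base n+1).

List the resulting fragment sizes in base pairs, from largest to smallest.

3318, 3038, 2770 bp

Linear molecule, 2 cuts → 3 fragments:
  3318 − 0 = 3318 bp
  6088 − 3318 = 2770 bp
  9126 − 6088 = 3038 bp
Sorted largest to smallest: 3318, 3038, 2770 bp.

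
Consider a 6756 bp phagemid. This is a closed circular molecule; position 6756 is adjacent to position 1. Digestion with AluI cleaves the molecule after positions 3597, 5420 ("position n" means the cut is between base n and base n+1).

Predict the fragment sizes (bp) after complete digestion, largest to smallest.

4933, 1823 bp

Circular molecule, 2 cuts → 2 fragments:
  5420 − 3597 = 1823 bp
  wrap: 6756 − 5420 + 3597 = 4933 bp
Sorted largest to smallest: 4933, 1823 bp.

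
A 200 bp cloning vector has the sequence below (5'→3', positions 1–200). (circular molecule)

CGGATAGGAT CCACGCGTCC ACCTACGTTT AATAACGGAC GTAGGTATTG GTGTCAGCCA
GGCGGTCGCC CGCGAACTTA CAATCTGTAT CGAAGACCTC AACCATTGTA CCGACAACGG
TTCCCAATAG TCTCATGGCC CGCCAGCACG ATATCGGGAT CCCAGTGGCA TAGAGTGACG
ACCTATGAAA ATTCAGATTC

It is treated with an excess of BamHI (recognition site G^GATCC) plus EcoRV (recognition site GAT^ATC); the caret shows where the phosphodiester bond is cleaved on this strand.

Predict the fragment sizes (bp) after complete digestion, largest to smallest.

145, 50, 5 bp

BamHI sites (GGATCC) start at positions 7, 157.
BamHI cuts after the first base of each site, so after positions 7, 157.
The EcoRV site (GATATC) starts at position 150.
EcoRV cuts after base 3 of each site, so after position 152.
Combined cut positions: 7, 152, 157.
Circular molecule, 3 cuts → 3 fragments:
  8–152 → 145 bp
  153–157 → 5 bp
  158–200 then 1–7 → 43 + 7 = 50 bp
Sorted largest to smallest: 145, 50, 5 bp.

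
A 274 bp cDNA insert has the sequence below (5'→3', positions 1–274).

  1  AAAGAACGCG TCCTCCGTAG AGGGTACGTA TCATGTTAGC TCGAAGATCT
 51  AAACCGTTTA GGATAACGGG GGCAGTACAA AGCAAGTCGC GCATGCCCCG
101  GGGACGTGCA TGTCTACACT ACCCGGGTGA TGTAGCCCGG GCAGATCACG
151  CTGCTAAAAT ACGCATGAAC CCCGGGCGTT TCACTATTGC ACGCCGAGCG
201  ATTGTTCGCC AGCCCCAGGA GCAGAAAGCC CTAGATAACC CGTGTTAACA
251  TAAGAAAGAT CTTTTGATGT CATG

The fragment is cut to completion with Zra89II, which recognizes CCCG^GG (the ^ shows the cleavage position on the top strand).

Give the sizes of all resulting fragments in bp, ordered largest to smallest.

Zra89II sites (CCCGGG) start at positions 97, 122, 136, 171.
Zra89II cuts after base 4 of each site, so after positions 100, 125, 139, 174.
Linear molecule, 4 cuts → 5 fragments:
  1–100 → 100 bp
  101–125 → 25 bp
  126–139 → 14 bp
  140–174 → 35 bp
  175–274 → 100 bp
Sorted largest to smallest: 100, 100, 35, 25, 14 bp.

100, 100, 35, 25, 14 bp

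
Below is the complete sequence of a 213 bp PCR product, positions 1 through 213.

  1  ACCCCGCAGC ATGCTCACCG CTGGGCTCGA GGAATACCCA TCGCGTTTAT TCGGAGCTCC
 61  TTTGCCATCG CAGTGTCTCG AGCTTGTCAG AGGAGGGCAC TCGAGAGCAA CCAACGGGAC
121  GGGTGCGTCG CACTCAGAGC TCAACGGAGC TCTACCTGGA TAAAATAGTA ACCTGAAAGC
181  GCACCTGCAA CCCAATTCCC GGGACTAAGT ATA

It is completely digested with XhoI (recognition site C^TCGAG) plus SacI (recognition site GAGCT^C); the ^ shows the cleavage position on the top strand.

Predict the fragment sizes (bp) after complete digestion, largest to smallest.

62, 41, 32, 26, 23, 19, 10 bp

XhoI sites (CTCGAG) start at positions 26, 77, 100.
XhoI cuts after the first base of each site, so after positions 26, 77, 100.
SacI sites (GAGCTC) start at positions 54, 137, 147.
SacI cuts after base 5 of each site (before the last base), so after positions 58, 141, 151.
Combined cut positions: 26, 58, 77, 100, 141, 151.
Linear molecule, 6 cuts → 7 fragments:
  1–26 → 26 bp
  27–58 → 32 bp
  59–77 → 19 bp
  78–100 → 23 bp
  101–141 → 41 bp
  142–151 → 10 bp
  152–213 → 62 bp
Sorted largest to smallest: 62, 41, 32, 26, 23, 19, 10 bp.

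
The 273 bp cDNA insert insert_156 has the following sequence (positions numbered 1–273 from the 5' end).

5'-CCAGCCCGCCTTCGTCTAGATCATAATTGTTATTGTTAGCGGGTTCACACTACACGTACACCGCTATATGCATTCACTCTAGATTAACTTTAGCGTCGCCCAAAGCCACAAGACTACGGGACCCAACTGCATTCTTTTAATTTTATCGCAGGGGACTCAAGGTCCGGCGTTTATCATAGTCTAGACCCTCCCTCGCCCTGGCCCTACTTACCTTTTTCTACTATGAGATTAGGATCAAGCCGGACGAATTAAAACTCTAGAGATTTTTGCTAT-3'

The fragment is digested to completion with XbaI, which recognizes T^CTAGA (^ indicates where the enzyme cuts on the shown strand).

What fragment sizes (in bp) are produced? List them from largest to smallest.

XbaI sites (TCTAGA) start at positions 15, 78, 180, 256.
XbaI cuts after the first base of each site, so after positions 15, 78, 180, 256.
Linear molecule, 4 cuts → 5 fragments:
  1–15 → 15 bp
  16–78 → 63 bp
  79–180 → 102 bp
  181–256 → 76 bp
  257–273 → 17 bp
Sorted largest to smallest: 102, 76, 63, 17, 15 bp.

102, 76, 63, 17, 15 bp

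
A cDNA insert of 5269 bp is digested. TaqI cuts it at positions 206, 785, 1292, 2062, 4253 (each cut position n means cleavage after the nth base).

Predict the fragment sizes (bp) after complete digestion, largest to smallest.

2191, 1016, 770, 579, 507, 206 bp

Linear molecule, 5 cuts → 6 fragments:
  206 − 0 = 206 bp
  785 − 206 = 579 bp
  1292 − 785 = 507 bp
  2062 − 1292 = 770 bp
  4253 − 2062 = 2191 bp
  5269 − 4253 = 1016 bp
Sorted largest to smallest: 2191, 1016, 770, 579, 507, 206 bp.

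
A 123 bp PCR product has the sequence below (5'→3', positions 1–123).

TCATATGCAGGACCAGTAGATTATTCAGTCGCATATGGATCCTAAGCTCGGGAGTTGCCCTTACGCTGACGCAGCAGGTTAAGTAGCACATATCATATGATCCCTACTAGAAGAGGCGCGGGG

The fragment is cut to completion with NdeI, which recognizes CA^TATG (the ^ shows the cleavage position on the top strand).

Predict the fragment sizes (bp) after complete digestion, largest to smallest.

NdeI sites (CATATG) start at positions 2, 32, 94.
NdeI cuts after base 2 of each site, so after positions 3, 33, 95.
Linear molecule, 3 cuts → 4 fragments:
  1–3 → 3 bp
  4–33 → 30 bp
  34–95 → 62 bp
  96–123 → 28 bp
Sorted largest to smallest: 62, 30, 28, 3 bp.

62, 30, 28, 3 bp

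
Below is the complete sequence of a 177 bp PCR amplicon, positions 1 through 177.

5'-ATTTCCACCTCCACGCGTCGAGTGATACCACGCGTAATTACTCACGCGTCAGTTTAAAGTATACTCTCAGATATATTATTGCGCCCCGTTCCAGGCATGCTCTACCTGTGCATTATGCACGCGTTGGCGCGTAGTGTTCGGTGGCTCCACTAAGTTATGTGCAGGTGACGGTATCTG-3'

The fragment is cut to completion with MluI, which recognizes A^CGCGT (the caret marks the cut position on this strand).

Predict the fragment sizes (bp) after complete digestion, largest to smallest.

MluI sites (ACGCGT) start at positions 13, 30, 44, 119.
MluI cuts after the first base of each site, so after positions 13, 30, 44, 119.
Linear molecule, 4 cuts → 5 fragments:
  1–13 → 13 bp
  14–30 → 17 bp
  31–44 → 14 bp
  45–119 → 75 bp
  120–177 → 58 bp
Sorted largest to smallest: 75, 58, 17, 14, 13 bp.

75, 58, 17, 14, 13 bp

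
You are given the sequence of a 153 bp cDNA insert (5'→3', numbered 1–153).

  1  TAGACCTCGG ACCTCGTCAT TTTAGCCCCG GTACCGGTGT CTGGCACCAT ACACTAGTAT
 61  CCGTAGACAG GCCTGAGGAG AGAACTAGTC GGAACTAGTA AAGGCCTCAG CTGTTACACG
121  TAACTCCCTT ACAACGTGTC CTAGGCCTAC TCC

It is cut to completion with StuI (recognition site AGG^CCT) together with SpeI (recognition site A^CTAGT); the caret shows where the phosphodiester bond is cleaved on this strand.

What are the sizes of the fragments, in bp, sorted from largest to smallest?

StuI sites (AGGCCT) start at positions 69, 102, 143.
StuI cuts after base 3 of each site, so after positions 71, 104, 145.
SpeI sites (ACTAGT) start at positions 53, 84, 94.
SpeI cuts after the first base of each site, so after positions 53, 84, 94.
Combined cut positions: 53, 71, 84, 94, 104, 145.
Linear molecule, 6 cuts → 7 fragments:
  1–53 → 53 bp
  54–71 → 18 bp
  72–84 → 13 bp
  85–94 → 10 bp
  95–104 → 10 bp
  105–145 → 41 bp
  146–153 → 8 bp
Sorted largest to smallest: 53, 41, 18, 13, 10, 10, 8 bp.

53, 41, 18, 13, 10, 10, 8 bp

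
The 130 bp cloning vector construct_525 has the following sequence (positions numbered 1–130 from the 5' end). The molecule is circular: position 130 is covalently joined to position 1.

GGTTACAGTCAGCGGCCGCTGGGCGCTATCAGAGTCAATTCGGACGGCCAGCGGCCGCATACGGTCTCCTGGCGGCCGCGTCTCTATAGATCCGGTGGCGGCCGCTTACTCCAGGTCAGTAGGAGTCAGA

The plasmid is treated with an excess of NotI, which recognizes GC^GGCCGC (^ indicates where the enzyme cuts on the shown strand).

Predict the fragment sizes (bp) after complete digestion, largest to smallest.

NotI sites (GCGGCCGC) start at positions 12, 51, 72, 98.
NotI cuts after base 2 of each site, so after positions 13, 52, 73, 99.
Circular molecule, 4 cuts → 4 fragments:
  14–52 → 39 bp
  53–73 → 21 bp
  74–99 → 26 bp
  100–130 then 1–13 → 31 + 13 = 44 bp
Sorted largest to smallest: 44, 39, 26, 21 bp.

44, 39, 26, 21 bp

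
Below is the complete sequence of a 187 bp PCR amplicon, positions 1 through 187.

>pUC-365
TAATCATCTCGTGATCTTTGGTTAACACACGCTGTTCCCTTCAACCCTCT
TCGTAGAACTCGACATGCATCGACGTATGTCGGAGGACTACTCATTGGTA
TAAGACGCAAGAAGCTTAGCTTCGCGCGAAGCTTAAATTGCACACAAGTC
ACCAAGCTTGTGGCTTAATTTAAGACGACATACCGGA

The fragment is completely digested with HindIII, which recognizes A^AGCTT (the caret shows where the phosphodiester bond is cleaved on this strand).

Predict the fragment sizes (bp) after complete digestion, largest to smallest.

112, 33, 25, 17 bp

HindIII sites (AAGCTT) start at positions 112, 129, 154.
HindIII cuts after the first base of each site, so after positions 112, 129, 154.
Linear molecule, 3 cuts → 4 fragments:
  1–112 → 112 bp
  113–129 → 17 bp
  130–154 → 25 bp
  155–187 → 33 bp
Sorted largest to smallest: 112, 33, 25, 17 bp.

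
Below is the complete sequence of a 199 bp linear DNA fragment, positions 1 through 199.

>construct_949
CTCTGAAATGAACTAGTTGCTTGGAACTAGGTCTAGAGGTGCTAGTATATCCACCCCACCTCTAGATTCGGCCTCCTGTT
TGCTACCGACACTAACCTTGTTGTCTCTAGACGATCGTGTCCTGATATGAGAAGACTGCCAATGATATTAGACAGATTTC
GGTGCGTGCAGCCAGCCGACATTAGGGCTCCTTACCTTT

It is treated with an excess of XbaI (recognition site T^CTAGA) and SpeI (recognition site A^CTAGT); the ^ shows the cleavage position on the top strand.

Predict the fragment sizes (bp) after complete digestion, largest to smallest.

93, 45, 29, 20, 12 bp

XbaI sites (TCTAGA) start at positions 32, 61, 106.
XbaI cuts after the first base of each site, so after positions 32, 61, 106.
The SpeI site (ACTAGT) starts at position 12.
SpeI cuts after the first base of each site, so after position 12.
Combined cut positions: 12, 32, 61, 106.
Linear molecule, 4 cuts → 5 fragments:
  1–12 → 12 bp
  13–32 → 20 bp
  33–61 → 29 bp
  62–106 → 45 bp
  107–199 → 93 bp
Sorted largest to smallest: 93, 45, 29, 20, 12 bp.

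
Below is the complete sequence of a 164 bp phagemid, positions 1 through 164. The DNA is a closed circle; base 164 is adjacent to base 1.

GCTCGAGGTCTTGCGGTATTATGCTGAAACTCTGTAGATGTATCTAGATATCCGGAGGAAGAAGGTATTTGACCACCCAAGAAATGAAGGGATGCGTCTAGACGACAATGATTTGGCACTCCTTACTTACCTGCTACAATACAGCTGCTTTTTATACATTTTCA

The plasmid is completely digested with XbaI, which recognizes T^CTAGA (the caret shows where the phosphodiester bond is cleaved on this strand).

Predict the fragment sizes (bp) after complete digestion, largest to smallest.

XbaI sites (TCTAGA) start at positions 43, 97.
XbaI cuts after the first base of each site, so after positions 43, 97.
Circular molecule, 2 cuts → 2 fragments:
  44–97 → 54 bp
  98–164 then 1–43 → 67 + 43 = 110 bp
Sorted largest to smallest: 110, 54 bp.

110, 54 bp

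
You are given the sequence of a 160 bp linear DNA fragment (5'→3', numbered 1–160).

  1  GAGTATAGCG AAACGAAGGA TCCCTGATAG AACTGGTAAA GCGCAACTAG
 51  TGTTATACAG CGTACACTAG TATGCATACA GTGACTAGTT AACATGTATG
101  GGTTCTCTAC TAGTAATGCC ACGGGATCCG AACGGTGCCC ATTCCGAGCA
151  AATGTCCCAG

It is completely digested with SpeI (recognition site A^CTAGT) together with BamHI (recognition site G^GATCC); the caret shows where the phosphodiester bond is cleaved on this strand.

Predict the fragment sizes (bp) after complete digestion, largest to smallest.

SpeI sites (ACTAGT) start at positions 46, 66, 84, 109.
SpeI cuts after the first base of each site, so after positions 46, 66, 84, 109.
BamHI sites (GGATCC) start at positions 18, 124.
BamHI cuts after the first base of each site, so after positions 18, 124.
Combined cut positions: 18, 46, 66, 84, 109, 124.
Linear molecule, 6 cuts → 7 fragments:
  1–18 → 18 bp
  19–46 → 28 bp
  47–66 → 20 bp
  67–84 → 18 bp
  85–109 → 25 bp
  110–124 → 15 bp
  125–160 → 36 bp
Sorted largest to smallest: 36, 28, 25, 20, 18, 18, 15 bp.

36, 28, 25, 20, 18, 18, 15 bp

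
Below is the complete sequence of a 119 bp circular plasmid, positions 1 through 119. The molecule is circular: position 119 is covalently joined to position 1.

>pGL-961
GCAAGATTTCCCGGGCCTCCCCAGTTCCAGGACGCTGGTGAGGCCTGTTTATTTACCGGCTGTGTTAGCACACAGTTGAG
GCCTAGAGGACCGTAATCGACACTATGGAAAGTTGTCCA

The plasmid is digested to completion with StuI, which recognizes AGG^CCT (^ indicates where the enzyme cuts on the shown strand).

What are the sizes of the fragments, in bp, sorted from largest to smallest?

StuI sites (AGGCCT) start at positions 41, 79.
StuI cuts after base 3 of each site, so after positions 43, 81.
Circular molecule, 2 cuts → 2 fragments:
  44–81 → 38 bp
  82–119 then 1–43 → 38 + 43 = 81 bp
Sorted largest to smallest: 81, 38 bp.

81, 38 bp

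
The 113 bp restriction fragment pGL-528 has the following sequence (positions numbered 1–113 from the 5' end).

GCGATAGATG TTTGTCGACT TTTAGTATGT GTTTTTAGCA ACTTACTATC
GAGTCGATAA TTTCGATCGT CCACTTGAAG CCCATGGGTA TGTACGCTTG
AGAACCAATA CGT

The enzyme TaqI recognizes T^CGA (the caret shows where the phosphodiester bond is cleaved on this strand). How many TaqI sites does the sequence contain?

4

TCGA occurs starting at positions 15, 49, 54, 63.
TaqI cuts at 4 sites.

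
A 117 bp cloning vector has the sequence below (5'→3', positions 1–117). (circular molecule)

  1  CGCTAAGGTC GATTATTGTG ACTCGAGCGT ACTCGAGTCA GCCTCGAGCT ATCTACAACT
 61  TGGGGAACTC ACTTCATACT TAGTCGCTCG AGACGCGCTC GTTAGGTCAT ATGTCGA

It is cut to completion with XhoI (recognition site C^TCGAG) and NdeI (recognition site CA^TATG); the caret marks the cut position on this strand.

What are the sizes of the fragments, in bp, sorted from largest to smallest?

XhoI sites (CTCGAG) start at positions 22, 32, 43, 87.
XhoI cuts after the first base of each site, so after positions 22, 32, 43, 87.
The NdeI site (CATATG) starts at position 108.
NdeI cuts after base 2 of each site, so after position 109.
Combined cut positions: 22, 32, 43, 87, 109.
Circular molecule, 5 cuts → 5 fragments:
  23–32 → 10 bp
  33–43 → 11 bp
  44–87 → 44 bp
  88–109 → 22 bp
  110–117 then 1–22 → 8 + 22 = 30 bp
Sorted largest to smallest: 44, 30, 22, 11, 10 bp.

44, 30, 22, 11, 10 bp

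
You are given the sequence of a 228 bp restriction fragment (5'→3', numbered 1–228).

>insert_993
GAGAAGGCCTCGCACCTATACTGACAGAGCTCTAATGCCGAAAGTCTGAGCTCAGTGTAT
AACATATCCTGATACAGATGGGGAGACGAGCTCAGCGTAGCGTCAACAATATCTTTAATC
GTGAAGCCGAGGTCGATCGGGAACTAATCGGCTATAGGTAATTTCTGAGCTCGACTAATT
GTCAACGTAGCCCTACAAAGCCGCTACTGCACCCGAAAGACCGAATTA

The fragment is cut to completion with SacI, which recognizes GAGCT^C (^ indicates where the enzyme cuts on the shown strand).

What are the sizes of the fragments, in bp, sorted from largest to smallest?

79, 57, 40, 31, 21 bp

SacI sites (GAGCTC) start at positions 27, 48, 88, 167.
SacI cuts after base 5 of each site (before the last base), so after positions 31, 52, 92, 171.
Linear molecule, 4 cuts → 5 fragments:
  1–31 → 31 bp
  32–52 → 21 bp
  53–92 → 40 bp
  93–171 → 79 bp
  172–228 → 57 bp
Sorted largest to smallest: 79, 57, 40, 31, 21 bp.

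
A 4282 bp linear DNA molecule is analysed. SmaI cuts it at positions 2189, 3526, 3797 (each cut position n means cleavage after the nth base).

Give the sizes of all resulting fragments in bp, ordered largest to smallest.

Linear molecule, 3 cuts → 4 fragments:
  2189 − 0 = 2189 bp
  3526 − 2189 = 1337 bp
  3797 − 3526 = 271 bp
  4282 − 3797 = 485 bp
Sorted largest to smallest: 2189, 1337, 485, 271 bp.

2189, 1337, 485, 271 bp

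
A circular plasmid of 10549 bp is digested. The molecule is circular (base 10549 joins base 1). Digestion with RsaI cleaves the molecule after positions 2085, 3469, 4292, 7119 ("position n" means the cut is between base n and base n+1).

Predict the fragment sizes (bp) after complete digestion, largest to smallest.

Circular molecule, 4 cuts → 4 fragments:
  3469 − 2085 = 1384 bp
  4292 − 3469 = 823 bp
  7119 − 4292 = 2827 bp
  wrap: 10549 − 7119 + 2085 = 5515 bp
Sorted largest to smallest: 5515, 2827, 1384, 823 bp.

5515, 2827, 1384, 823 bp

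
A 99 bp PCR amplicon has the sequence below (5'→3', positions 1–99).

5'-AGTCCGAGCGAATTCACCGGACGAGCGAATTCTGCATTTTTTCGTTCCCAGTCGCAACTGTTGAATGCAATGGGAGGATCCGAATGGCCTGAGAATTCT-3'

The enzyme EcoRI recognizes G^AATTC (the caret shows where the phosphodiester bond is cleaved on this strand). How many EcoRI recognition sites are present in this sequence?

GAATTC occurs starting at positions 10, 27, 93.
EcoRI cuts at 3 sites.

3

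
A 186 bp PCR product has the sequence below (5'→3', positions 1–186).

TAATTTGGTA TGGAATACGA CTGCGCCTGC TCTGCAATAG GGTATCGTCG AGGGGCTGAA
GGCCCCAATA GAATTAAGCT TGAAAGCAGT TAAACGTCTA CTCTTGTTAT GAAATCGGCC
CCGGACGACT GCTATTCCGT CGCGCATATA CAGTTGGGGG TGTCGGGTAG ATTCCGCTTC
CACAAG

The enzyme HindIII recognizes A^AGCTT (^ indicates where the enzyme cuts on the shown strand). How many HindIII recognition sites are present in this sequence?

1

AAGCTT occurs starting at position 76.
HindIII cuts at 1 site.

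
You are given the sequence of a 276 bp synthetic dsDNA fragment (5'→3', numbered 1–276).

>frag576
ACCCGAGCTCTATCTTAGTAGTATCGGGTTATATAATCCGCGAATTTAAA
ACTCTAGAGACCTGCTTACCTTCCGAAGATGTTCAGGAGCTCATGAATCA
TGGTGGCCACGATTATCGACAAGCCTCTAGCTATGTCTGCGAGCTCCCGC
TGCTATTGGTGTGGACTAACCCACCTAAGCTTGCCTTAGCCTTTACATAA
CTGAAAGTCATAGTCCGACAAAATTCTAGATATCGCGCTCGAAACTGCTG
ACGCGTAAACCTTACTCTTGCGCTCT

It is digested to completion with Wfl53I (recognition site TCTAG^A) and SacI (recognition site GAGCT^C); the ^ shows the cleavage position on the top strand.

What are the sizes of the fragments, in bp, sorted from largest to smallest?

84, 54, 48, 47, 34, 9 bp

Wfl53I sites (TCTAGA) start at positions 53, 225.
Wfl53I cuts after base 5 of each site (before the last base), so after positions 57, 229.
SacI sites (GAGCTC) start at positions 5, 87, 141.
SacI cuts after base 5 of each site (before the last base), so after positions 9, 91, 145.
Combined cut positions: 9, 57, 91, 145, 229.
Linear molecule, 5 cuts → 6 fragments:
  1–9 → 9 bp
  10–57 → 48 bp
  58–91 → 34 bp
  92–145 → 54 bp
  146–229 → 84 bp
  230–276 → 47 bp
Sorted largest to smallest: 84, 54, 48, 47, 34, 9 bp.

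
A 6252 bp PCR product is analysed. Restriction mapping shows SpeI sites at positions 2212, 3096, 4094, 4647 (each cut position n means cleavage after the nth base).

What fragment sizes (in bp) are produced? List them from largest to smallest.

2212, 1605, 998, 884, 553 bp

Linear molecule, 4 cuts → 5 fragments:
  2212 − 0 = 2212 bp
  3096 − 2212 = 884 bp
  4094 − 3096 = 998 bp
  4647 − 4094 = 553 bp
  6252 − 4647 = 1605 bp
Sorted largest to smallest: 2212, 1605, 998, 884, 553 bp.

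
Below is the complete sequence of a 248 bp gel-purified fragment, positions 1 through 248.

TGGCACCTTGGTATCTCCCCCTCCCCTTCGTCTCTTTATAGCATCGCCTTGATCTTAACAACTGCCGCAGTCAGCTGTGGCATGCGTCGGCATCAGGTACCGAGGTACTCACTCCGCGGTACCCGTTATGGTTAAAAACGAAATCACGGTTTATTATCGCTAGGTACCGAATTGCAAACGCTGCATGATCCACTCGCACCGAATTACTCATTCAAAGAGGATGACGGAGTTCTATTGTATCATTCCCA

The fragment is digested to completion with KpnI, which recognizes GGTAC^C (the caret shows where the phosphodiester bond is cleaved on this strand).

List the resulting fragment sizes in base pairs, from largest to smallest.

100, 81, 45, 22 bp

KpnI sites (GGTACC) start at positions 96, 118, 163.
KpnI cuts after base 5 of each site (before the last base), so after positions 100, 122, 167.
Linear molecule, 3 cuts → 4 fragments:
  1–100 → 100 bp
  101–122 → 22 bp
  123–167 → 45 bp
  168–248 → 81 bp
Sorted largest to smallest: 100, 81, 45, 22 bp.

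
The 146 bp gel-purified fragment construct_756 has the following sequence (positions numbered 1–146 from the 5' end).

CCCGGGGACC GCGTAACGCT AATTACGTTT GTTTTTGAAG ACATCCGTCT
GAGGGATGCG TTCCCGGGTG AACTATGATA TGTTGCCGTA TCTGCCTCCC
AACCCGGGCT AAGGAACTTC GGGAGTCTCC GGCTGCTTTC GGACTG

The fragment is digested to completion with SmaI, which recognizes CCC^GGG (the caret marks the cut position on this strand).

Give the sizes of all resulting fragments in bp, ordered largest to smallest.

62, 41, 40, 3 bp

SmaI sites (CCCGGG) start at positions 1, 63, 103.
SmaI cuts after base 3 of each site, so after positions 3, 65, 105.
Linear molecule, 3 cuts → 4 fragments:
  1–3 → 3 bp
  4–65 → 62 bp
  66–105 → 40 bp
  106–146 → 41 bp
Sorted largest to smallest: 62, 41, 40, 3 bp.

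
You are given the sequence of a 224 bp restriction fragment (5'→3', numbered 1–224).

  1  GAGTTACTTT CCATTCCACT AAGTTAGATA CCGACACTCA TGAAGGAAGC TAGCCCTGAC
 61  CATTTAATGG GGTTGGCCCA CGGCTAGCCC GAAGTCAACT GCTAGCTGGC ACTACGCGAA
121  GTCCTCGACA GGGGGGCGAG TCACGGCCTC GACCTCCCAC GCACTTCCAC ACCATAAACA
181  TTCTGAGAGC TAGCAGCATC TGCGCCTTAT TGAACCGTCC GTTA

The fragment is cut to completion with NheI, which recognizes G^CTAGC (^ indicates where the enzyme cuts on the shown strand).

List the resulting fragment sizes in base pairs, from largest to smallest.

88, 49, 35, 34, 18 bp

NheI sites (GCTAGC) start at positions 49, 83, 101, 189.
NheI cuts after the first base of each site, so after positions 49, 83, 101, 189.
Linear molecule, 4 cuts → 5 fragments:
  1–49 → 49 bp
  50–83 → 34 bp
  84–101 → 18 bp
  102–189 → 88 bp
  190–224 → 35 bp
Sorted largest to smallest: 88, 49, 35, 34, 18 bp.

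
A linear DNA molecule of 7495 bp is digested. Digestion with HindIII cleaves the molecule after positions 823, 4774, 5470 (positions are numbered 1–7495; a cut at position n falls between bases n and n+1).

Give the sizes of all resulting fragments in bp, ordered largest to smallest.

Linear molecule, 3 cuts → 4 fragments:
  823 − 0 = 823 bp
  4774 − 823 = 3951 bp
  5470 − 4774 = 696 bp
  7495 − 5470 = 2025 bp
Sorted largest to smallest: 3951, 2025, 823, 696 bp.

3951, 2025, 823, 696 bp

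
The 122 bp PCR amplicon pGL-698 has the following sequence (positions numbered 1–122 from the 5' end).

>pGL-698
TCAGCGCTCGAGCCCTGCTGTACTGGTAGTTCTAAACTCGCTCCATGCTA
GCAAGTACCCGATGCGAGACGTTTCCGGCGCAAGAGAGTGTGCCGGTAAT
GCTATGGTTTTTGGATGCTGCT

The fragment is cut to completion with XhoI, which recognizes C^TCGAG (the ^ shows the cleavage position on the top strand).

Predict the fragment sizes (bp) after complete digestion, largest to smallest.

The XhoI site (CTCGAG) starts at position 7.
XhoI cuts after the first base of each site, so after position 7.
Linear molecule, 1 cut → 2 fragments:
  1–7 → 7 bp
  8–122 → 115 bp
Sorted largest to smallest: 115, 7 bp.

115, 7 bp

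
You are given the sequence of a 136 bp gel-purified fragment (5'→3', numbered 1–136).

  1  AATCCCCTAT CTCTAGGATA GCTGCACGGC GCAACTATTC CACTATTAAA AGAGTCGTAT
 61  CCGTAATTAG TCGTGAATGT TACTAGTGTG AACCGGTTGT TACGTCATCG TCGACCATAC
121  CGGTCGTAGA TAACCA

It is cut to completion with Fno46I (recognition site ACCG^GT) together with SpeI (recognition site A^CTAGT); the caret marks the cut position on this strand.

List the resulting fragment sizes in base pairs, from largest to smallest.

82, 27, 14, 13 bp

Fno46I sites (ACCGGT) start at positions 92, 119.
Fno46I cuts after base 4 of each site, so after positions 95, 122.
The SpeI site (ACTAGT) starts at position 82.
SpeI cuts after the first base of each site, so after position 82.
Combined cut positions: 82, 95, 122.
Linear molecule, 3 cuts → 4 fragments:
  1–82 → 82 bp
  83–95 → 13 bp
  96–122 → 27 bp
  123–136 → 14 bp
Sorted largest to smallest: 82, 27, 14, 13 bp.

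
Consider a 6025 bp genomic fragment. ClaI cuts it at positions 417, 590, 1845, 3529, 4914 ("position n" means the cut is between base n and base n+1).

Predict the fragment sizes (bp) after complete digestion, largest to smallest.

1684, 1385, 1255, 1111, 417, 173 bp

Linear molecule, 5 cuts → 6 fragments:
  417 − 0 = 417 bp
  590 − 417 = 173 bp
  1845 − 590 = 1255 bp
  3529 − 1845 = 1684 bp
  4914 − 3529 = 1385 bp
  6025 − 4914 = 1111 bp
Sorted largest to smallest: 1684, 1385, 1255, 1111, 417, 173 bp.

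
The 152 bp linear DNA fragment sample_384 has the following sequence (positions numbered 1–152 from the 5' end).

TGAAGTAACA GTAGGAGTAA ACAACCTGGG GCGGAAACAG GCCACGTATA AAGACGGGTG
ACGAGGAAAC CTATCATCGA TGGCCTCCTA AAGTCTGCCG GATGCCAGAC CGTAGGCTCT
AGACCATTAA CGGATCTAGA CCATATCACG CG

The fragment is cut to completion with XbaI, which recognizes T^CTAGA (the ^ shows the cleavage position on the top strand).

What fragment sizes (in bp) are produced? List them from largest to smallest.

118, 17, 17 bp

XbaI sites (TCTAGA) start at positions 118, 135.
XbaI cuts after the first base of each site, so after positions 118, 135.
Linear molecule, 2 cuts → 3 fragments:
  1–118 → 118 bp
  119–135 → 17 bp
  136–152 → 17 bp
Sorted largest to smallest: 118, 17, 17 bp.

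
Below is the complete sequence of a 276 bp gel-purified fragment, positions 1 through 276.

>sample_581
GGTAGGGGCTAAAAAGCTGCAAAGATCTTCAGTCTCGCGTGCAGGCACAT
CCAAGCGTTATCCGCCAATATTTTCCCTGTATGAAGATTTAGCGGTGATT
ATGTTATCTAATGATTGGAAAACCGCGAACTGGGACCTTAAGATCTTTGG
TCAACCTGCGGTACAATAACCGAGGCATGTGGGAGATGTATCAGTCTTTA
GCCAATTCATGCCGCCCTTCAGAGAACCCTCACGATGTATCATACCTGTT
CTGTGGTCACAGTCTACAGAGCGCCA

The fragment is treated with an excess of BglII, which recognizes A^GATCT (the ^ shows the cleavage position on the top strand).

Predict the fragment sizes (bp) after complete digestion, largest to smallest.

BglII sites (AGATCT) start at positions 23, 141.
BglII cuts after the first base of each site, so after positions 23, 141.
Linear molecule, 2 cuts → 3 fragments:
  1–23 → 23 bp
  24–141 → 118 bp
  142–276 → 135 bp
Sorted largest to smallest: 135, 118, 23 bp.

135, 118, 23 bp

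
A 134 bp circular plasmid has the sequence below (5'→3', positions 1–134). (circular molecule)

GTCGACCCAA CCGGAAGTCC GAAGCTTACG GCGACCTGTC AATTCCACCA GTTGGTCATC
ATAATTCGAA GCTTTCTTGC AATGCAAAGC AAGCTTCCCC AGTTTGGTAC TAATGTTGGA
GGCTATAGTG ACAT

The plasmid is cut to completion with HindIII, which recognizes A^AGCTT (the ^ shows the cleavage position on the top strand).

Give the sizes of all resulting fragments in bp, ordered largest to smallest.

65, 47, 22 bp

HindIII sites (AAGCTT) start at positions 22, 69, 91.
HindIII cuts after the first base of each site, so after positions 22, 69, 91.
Circular molecule, 3 cuts → 3 fragments:
  23–69 → 47 bp
  70–91 → 22 bp
  92–134 then 1–22 → 43 + 22 = 65 bp
Sorted largest to smallest: 65, 47, 22 bp.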